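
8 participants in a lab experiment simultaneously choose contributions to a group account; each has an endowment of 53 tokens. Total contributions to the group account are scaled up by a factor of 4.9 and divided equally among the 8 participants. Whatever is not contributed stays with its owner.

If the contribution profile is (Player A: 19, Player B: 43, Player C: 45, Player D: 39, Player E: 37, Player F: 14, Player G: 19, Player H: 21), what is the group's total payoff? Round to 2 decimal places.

Total contributed: 19 + 43 + 45 + 39 + 37 + 14 + 19 + 21 = 237; total kept: 8 × 53 − 237 = 187.
The group account pays out 4.9 × 237 = 1161.30 in aggregate.
Group total = 187 + 1161.30 = 1348.30.

1348.30 tokens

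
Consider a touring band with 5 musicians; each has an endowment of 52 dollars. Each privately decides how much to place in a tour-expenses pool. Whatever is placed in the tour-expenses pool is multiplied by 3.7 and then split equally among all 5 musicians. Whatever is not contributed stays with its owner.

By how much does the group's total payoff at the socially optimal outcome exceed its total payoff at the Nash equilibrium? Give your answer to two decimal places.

Each contributed unit returns 3.7/5 = 0.7400 to its contributor — below 1 — so contributing 0 is dominant for every player. At the Nash equilibrium everyone keeps their 52, and the group total is 5 × 52 = 260.
Each contributed unit returns 3.700 to the group as a whole (0.7400 to each of 5 players), which exceeds 1, so the social optimum is full contribution: group total = 3.700 × 260 = 962.00.
Efficiency loss = 962.00 − 260 = 702.00.

702.00 dollars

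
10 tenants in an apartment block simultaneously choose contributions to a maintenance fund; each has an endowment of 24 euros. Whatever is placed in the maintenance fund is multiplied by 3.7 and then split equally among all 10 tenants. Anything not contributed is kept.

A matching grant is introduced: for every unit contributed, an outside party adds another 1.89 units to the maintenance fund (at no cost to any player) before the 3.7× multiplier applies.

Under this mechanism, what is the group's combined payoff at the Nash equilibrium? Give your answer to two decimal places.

2566.32 euros

With the mechanism, a contributed unit returns 3.7 × 2.89 / 10 = 1.0693 per unit of net cost to the contributor — now above 1 — so contributing fully is weakly dominant for every player.
So the Nash equilibrium is full contribution by all 10; the group earns 3.7 × 2.89 × 240 = 2566.32.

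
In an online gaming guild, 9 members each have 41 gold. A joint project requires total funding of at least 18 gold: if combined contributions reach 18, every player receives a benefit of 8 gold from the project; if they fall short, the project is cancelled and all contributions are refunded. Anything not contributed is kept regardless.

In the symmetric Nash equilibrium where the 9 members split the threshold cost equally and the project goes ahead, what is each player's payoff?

47 gold

Equal share of the threshold: 18/9 = 2.
At this profile no one gains by cutting their contribution: any cut drops the total below 18, the project is cancelled, contributions are refunded, and the deviator ends with 41, which is less than 41 − 2 + 8 = 47. Contributing more than 2 just wastes the excess. So contributing exactly 2 is a best response.
Each player's payoff: 41 − 2 + 8 = 47.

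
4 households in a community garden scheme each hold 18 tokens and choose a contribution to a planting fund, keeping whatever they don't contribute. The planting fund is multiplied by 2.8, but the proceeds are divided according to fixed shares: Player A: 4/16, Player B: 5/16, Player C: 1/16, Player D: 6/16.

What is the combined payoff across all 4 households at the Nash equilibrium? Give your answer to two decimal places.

For player j, contributing a unit is worthwhile iff 2.8 × (j's share) ≥ 1, i.e. iff j's share is at least 0.3571.
The only share above 0.3571 is Player D's 6/16, contributing 18; the remaining 3 contribute 0. Total contributed: 18.
The planting fund pays out 2.8 × 18 = 50.40 in total (split across the unequal shares, but the aggregate is all that matters for the group sum).
The 3 free-riders keep 18 each, adding 54. Group total = 54 + 50.40 = 104.40.

104.40 tokens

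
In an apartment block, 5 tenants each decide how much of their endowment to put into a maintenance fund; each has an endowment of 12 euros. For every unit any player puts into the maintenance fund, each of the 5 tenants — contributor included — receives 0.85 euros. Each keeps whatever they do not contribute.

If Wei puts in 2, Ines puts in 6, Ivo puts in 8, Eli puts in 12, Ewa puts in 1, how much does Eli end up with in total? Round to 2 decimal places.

24.65 euros

Total contributed: 2 + 6 + 8 + 12 + 1 = 29.
Each receives 0.85 × 29 = 24.65 from the maintenance fund.
Eli keeps 12 − 12 = 0, so Eli's payoff is 0 + 24.65 = 24.65.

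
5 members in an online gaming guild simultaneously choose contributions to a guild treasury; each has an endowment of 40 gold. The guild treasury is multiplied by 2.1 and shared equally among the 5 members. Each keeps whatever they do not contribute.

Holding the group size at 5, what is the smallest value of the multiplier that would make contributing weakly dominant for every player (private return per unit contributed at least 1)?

A contributed unit returns (multiplier)/5 to its contributor.
This reaches 1 exactly when the multiplier is 5.

5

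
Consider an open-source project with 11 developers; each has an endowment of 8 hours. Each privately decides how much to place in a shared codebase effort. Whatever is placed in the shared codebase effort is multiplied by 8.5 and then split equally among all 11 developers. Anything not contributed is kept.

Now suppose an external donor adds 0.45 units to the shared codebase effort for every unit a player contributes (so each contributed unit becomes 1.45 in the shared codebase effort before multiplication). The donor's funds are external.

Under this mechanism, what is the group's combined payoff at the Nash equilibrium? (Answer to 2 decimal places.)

1084.60 hours

The effective private return per unit is now 8.5 × 1.45 / 11 = 1.1205 > 1, so every player's dominant strategy flips to full contribution.
At the Nash equilibrium everyone contributes 8. Group total payoff = 8.5 × 1.45 × 88 = 1084.60.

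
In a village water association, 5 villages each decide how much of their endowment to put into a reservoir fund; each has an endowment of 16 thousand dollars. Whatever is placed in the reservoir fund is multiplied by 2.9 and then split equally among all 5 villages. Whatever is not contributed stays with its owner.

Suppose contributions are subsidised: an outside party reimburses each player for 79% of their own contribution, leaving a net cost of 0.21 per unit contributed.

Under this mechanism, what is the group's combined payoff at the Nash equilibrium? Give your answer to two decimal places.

The effective private return per unit is now (2.9/5) / 0.21 = 2.7619 > 1, so every player's dominant strategy flips to full contribution.
So the Nash equilibrium is full contribution by all 5; the group earns 5 × (16 × 0.79 + 2.9 × 16) = 295.20.

295.20 thousand dollars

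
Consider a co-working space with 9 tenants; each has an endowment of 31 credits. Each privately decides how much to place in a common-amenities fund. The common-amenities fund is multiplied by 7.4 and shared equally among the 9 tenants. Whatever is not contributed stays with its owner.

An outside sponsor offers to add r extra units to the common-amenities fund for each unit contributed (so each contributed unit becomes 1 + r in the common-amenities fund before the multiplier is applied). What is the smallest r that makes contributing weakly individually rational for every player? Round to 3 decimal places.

0.216

With matching at rate r, one contributed unit becomes (1 + r) in the common-amenities fund and returns 7.4 × (1 + r) / 9 to the contributor.
Setting this equal to 1: 1 + r = 9/7.4 = 1.2162.
So the minimum matching rate is r = 1.2162 − 1 = 0.216.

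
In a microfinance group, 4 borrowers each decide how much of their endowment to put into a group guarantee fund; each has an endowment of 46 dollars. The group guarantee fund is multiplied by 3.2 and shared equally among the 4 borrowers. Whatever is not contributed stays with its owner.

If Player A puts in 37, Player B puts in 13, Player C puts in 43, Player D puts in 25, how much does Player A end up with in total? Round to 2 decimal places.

Total contributed: 37 + 13 + 43 + 25 = 118.
Each receives 3.2 × 118 / 4 = 94.40 from the group guarantee fund.
Player A keeps 46 − 37 = 9, so Player A's payoff is 9 + 94.40 = 103.40.

103.40 dollars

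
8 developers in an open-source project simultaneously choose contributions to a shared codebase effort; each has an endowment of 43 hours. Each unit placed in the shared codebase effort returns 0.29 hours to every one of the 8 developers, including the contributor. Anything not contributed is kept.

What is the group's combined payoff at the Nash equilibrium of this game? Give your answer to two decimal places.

344.00 hours

The private return per contributed unit is 0.29 < 1, so contributing 0 is dominant for every player. At the Nash equilibrium everyone keeps their 43, and the group total is 8 × 43 = 344.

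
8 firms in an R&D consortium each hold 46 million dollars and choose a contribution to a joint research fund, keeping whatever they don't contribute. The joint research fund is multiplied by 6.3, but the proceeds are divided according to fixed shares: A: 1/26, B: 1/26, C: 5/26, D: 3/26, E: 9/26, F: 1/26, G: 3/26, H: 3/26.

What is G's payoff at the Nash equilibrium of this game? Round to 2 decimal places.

112.88 million dollars

For player j, contributing a unit is worthwhile iff 6.3 × (j's share) ≥ 1, i.e. iff j's share is at least 0.1587.
C and E are above the threshold, contributing 46 each; the remaining 6 contribute 0. Total contributed: 92.
G keeps 46 and receives 6.3 × 92 × 3/26 = 66.88 from the joint research fund, for a payoff of 112.88.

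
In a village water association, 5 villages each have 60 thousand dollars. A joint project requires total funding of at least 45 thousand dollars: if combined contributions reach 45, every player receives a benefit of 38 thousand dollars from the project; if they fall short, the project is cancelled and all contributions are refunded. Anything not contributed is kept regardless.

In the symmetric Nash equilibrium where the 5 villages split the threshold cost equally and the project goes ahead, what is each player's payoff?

89 thousand dollars

Equal share of the threshold: 45/5 = 9.
At this profile no one gains by cutting their contribution: any cut drops the total below 45, the project is cancelled, contributions are refunded, and the deviator ends with 60, which is less than 60 − 9 + 38 = 89. Contributing more than 9 just wastes the excess. So contributing exactly 9 is a best response.
Each player's payoff: 60 − 9 + 38 = 89.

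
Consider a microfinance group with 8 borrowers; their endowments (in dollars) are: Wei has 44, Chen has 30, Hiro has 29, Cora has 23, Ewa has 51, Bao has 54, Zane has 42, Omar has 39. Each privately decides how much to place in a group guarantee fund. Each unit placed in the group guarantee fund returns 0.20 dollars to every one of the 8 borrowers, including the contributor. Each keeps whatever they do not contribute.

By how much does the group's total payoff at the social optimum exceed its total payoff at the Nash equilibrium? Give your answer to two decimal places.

The private return per contributed unit is 0.20 < 1 for everyone, so the Nash equilibrium is zero contribution and the group total is Σ E_j = 44 + 30 + 29 + 23 + 51 + 54 + 42 + 39 = 312.
Each contributed unit returns 1.600 to the group, so the social optimum is full contribution by everyone: group total = 1.600 × 312 = 499.20.
Efficiency loss = (1.600 − 1) × 312 = 187.20.

187.20 dollars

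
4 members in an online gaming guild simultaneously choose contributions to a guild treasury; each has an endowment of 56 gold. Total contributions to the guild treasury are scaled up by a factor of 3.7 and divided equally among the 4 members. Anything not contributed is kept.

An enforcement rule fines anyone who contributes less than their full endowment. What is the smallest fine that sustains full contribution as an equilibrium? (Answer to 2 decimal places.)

Given the others contribute fully, the best deviation is to contribute 0 (any partial contribution still incurs the fine and gives up units whose private return 0.9250 is below 1).
Deviating from 56 to 0 saves 56 gold but forfeits the deviator's share of the drop in the guild treasury: 3.7/4 × 56 = 51.80.
So the deviation gain is 56 − 51.80 = 4.20, and the fine must be at least 4.20 gold to wipe it out.

4.20 gold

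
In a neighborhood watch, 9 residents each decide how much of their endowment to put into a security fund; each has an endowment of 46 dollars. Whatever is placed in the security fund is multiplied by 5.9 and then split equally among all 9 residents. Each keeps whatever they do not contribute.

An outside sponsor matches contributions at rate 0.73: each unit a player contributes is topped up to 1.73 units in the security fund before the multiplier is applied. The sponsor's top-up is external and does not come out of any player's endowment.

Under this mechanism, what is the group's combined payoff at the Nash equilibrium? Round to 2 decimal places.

4225.70 dollars

With the mechanism, a contributed unit returns 5.9 × 1.73 / 9 = 1.1341 per unit of net cost to the contributor — now above 1 — so contributing fully is weakly dominant for every player.
At the Nash equilibrium everyone contributes 46. Group total payoff = 5.9 × 1.73 × 414 = 4225.70.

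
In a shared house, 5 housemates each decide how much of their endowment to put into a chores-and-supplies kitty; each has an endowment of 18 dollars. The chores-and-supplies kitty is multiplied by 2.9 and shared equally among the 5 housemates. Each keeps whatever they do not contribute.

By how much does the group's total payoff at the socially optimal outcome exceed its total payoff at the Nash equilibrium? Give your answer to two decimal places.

171.00 dollars

Each contributed unit returns 2.9/5 = 0.5800 to its contributor — below 1 — so contributing 0 is dominant for every player. At the Nash equilibrium everyone keeps their 18, and the group total is 5 × 18 = 90.
Each contributed unit returns 2.900 to the group as a whole (0.5800 to each of 5 players), which exceeds 1, so the social optimum is full contribution: group total = 2.900 × 90 = 261.00.
Efficiency loss = 261.00 − 90 = 171.00.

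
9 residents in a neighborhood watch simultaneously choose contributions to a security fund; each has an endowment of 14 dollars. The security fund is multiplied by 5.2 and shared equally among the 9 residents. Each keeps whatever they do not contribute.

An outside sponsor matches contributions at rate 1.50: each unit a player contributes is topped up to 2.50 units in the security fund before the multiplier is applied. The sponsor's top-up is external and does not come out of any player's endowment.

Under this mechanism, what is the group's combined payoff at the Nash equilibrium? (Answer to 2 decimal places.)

1638.00 dollars

The effective private return per unit is now 5.2 × 2.50 / 9 = 1.4444 > 1, so every player's dominant strategy flips to full contribution.
At the Nash equilibrium everyone contributes 14. Group total payoff = 5.2 × 2.50 × 126 = 1638.00.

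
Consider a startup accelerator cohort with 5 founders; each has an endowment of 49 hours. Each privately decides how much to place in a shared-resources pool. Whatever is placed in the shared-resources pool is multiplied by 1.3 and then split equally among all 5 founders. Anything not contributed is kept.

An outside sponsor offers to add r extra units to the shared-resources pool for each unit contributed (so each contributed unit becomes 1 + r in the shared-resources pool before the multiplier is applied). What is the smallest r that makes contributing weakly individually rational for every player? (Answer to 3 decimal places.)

2.846

With matching at rate r, one contributed unit becomes (1 + r) in the shared-resources pool and returns 1.3 × (1 + r) / 5 to the contributor.
Setting this equal to 1: 1 + r = 5/1.3 = 3.8462.
So the minimum matching rate is r = 3.8462 − 1 = 2.846.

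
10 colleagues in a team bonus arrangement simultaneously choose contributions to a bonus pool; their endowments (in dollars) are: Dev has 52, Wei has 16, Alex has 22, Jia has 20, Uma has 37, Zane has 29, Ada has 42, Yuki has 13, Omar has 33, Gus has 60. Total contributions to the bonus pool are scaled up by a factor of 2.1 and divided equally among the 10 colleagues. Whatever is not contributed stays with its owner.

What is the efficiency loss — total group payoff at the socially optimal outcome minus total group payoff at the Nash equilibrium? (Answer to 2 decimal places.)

The private return per contributed unit is 2.1/10 = 0.2100 < 1 for every player regardless of endowment, so the Nash equilibrium is zero contribution and the group total is Σ E_j = 52 + 16 + 22 + 20 + 37 + 29 + 42 + 13 + 33 + 60 = 324.
Each contributed unit returns 2.100 to the group, so the social optimum is full contribution by everyone: group total = 2.100 × 324 = 680.40.
Efficiency loss = (2.100 − 1) × 324 = 356.40.

356.40 dollars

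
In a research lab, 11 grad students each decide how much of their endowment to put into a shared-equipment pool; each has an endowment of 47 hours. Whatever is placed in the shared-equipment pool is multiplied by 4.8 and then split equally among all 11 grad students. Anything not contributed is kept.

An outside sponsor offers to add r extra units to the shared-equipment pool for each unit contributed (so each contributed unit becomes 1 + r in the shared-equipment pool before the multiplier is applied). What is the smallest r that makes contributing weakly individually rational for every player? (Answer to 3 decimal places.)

1.292

With matching at rate r, one contributed unit becomes (1 + r) in the shared-equipment pool and returns 4.8 × (1 + r) / 11 to the contributor.
Setting this equal to 1: 1 + r = 11/4.8 = 2.2917.
So the minimum matching rate is r = 2.2917 − 1 = 1.292.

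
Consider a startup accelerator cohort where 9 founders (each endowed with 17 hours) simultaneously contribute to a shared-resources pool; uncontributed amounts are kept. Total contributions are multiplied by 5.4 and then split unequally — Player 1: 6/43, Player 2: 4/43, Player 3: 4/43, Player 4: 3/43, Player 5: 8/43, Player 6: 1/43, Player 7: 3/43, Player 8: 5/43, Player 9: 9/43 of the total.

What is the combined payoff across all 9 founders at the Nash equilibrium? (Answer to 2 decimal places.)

Each unit j contributes comes back to j as 5.4 × (j's share), so j prefers to contribute only if that share exceeds 1/5.4 = 0.1852; otherwise keeping the unit dominates.
Player 5 and Player 9 clear that bar, contributing 17 each; the remaining 7 contribute 0. Total contributed: 34.
The shared-resources pool pays out 5.4 × 34 = 183.60 in total (split across the unequal shares, but the aggregate is all that matters for the group sum).
The 7 free-riders keep 17 each, adding 119. Group total = 119 + 183.60 = 302.60.

302.60 hours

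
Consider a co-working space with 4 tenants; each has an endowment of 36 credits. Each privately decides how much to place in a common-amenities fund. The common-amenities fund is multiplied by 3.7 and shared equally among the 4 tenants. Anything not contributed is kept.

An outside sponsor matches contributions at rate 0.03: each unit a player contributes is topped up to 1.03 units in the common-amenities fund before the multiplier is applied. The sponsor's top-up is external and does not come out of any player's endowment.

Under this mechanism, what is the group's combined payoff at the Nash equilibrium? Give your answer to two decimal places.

144.00 credits

Even with the mechanism, each unit contributed returns only 3.7 × 1.03 / 4 = 0.9528 per unit of net cost, so contributing nothing is still dominant.
At the Nash equilibrium no one contributes; group total payoff = 4 × 36 = 144.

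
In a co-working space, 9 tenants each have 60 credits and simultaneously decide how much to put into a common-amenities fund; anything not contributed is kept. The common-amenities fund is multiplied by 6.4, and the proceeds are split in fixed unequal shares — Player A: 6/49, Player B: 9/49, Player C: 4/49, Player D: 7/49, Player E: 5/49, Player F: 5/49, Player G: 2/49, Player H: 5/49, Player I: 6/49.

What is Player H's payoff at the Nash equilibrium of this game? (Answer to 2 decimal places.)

A player with share s gets back 6.4·s per unit contributed, so full contribution is dominant for anyone with s > 1/6.4 = 0.1563 and zero contribution is dominant for anyone below.
Only Player B (9/49) clears that bar, contributing 60; the remaining 8 contribute 0. Total contributed: 60.
Player H keeps 60 and receives 6.4 × 60 × 5/49 = 39.18 from the common-amenities fund, for a payoff of 99.18.

99.18 credits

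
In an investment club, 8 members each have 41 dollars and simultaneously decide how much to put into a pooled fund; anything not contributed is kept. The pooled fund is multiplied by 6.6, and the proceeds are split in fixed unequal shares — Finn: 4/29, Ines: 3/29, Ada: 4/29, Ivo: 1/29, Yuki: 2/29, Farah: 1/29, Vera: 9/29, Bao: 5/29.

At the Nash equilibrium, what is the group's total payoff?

For player j, contributing a unit is worthwhile iff 6.6 × (j's share) ≥ 1, i.e. iff j's share is at least 0.1515.
Vera and Bao are above the threshold, contributing 41 each; the remaining 6 contribute 0. Total contributed: 82.
The pooled fund pays out 6.6 × 82 = 541.20 in total (split across the unequal shares, but the aggregate is all that matters for the group sum).
The 6 free-riders keep 41 each, adding 246. Group total = 246 + 541.20 = 787.20.

787.20 dollars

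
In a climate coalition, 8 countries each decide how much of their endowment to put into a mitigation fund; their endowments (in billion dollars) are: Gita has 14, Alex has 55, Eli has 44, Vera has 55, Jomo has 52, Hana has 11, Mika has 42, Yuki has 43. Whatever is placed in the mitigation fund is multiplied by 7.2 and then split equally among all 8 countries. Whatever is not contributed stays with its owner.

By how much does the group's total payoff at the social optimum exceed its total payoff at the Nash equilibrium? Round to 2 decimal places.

The private return per contributed unit is 7.2/8 = 0.9000 < 1 for every player regardless of endowment, so the Nash equilibrium is zero contribution and the group total is Σ E_j = 14 + 55 + 44 + 55 + 52 + 11 + 42 + 43 = 316.
Each contributed unit returns 7.200 to the group, so the social optimum is full contribution by everyone: group total = 7.200 × 316 = 2275.20.
Efficiency loss = (7.200 − 1) × 316 = 1959.20.

1959.20 billion dollars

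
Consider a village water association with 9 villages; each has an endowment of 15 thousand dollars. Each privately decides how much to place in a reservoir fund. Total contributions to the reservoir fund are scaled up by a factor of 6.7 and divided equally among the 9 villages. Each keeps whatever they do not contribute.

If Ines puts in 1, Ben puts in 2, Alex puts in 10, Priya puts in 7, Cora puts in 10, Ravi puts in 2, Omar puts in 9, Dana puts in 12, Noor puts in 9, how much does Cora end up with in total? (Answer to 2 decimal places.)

51.16 thousand dollars

Total contributed: 1 + 2 + 10 + 7 + 10 + 2 + 9 + 12 + 9 = 62.
Each receives 6.7 × 62 / 9 = 46.16 from the reservoir fund.
Cora keeps 15 − 10 = 5, so Cora's payoff is 5 + 46.16 = 51.16.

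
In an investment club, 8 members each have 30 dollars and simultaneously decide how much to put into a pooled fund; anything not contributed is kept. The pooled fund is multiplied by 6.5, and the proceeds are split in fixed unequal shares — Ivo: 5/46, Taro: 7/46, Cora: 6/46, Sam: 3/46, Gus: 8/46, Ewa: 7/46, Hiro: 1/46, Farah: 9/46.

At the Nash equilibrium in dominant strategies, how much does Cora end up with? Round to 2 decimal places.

80.87 dollars

For player j, contributing a unit is worthwhile iff 6.5 × (j's share) ≥ 1, i.e. iff j's share is at least 0.1538.
Gus and Farah are above the threshold, contributing 30 each; the remaining 6 contribute 0. Total contributed: 60.
Cora keeps 30 and receives 6.5 × 60 × 6/46 = 50.87 from the pooled fund, for a payoff of 80.87.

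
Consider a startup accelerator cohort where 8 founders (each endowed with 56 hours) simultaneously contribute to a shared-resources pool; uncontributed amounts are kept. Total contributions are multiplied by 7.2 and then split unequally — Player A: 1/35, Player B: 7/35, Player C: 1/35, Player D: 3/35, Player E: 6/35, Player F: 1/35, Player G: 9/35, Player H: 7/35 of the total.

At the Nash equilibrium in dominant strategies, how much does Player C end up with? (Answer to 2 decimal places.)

A player with share s gets back 7.2·s per unit contributed, so full contribution is dominant for anyone with s > 1/7.2 = 0.1389 and zero contribution is dominant for anyone below.
Player B, Player E, Player G and Player H clear that bar, contributing 56 each; the remaining 4 contribute 0. Total contributed: 224.
Player C keeps 56 and receives 7.2 × 224 × 1/35 = 46.08 from the shared-resources pool, for a payoff of 102.08.

102.08 hours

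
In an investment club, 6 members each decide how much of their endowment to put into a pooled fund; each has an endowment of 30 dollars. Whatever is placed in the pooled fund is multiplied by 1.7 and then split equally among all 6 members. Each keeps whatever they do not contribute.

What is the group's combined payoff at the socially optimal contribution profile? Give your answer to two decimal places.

306.00 dollars

Each contributed unit returns 1.700 to the group as a whole (0.2833 to each of 6 players), which exceeds 1, so the social optimum is full contribution: group total = 1.700 × 180 = 306.00.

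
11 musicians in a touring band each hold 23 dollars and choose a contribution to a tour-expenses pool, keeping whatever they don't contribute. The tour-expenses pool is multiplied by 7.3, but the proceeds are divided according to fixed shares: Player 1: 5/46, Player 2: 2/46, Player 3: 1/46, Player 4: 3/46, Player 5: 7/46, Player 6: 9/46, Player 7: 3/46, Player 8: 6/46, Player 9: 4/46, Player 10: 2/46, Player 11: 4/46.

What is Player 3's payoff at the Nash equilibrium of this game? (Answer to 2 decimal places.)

Each unit j contributes comes back to j as 7.3 × (j's share), so j prefers to contribute only if that share exceeds 1/7.3 = 0.1370; otherwise keeping the unit dominates.
Player 5 and Player 6 are above the threshold, contributing 23 each; the remaining 9 contribute 0. Total contributed: 46.
Player 3 keeps 23 and receives 7.3 × 46 × 1/46 = 7.30 from the tour-expenses pool, for a payoff of 30.30.

30.30 dollars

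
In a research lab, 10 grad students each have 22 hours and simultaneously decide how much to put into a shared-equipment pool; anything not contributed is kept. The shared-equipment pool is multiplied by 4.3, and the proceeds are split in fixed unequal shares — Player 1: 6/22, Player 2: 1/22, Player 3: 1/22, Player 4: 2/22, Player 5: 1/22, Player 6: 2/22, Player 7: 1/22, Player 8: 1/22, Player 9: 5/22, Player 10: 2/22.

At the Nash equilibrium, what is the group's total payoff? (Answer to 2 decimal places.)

For player j, contributing a unit is worthwhile iff 4.3 × (j's share) ≥ 1, i.e. iff j's share is at least 0.2326.
Player 1 alone (share 6/22) is above the threshold, contributing 22; the remaining 9 contribute 0. Total contributed: 22.
The shared-equipment pool pays out 4.3 × 22 = 94.60 in total (split across the unequal shares, but the aggregate is all that matters for the group sum).
The 9 free-riders keep 22 each, adding 198. Group total = 198 + 94.60 = 292.60.

292.60 hours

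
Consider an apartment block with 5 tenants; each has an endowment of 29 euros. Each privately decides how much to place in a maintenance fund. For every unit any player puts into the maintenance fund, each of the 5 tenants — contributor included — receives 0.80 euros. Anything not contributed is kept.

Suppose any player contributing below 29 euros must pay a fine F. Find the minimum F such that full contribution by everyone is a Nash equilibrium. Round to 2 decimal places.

5.80 euros

Given the others contribute fully, the best deviation is to contribute 0 (any partial contribution still incurs the fine and gives up units whose private return 0.80 is below 1).
Deviating from 29 to 0 saves 29 euros but forfeits the deviator's share of the drop in the maintenance fund: 0.80 × 29 = 23.20.
So the deviation gain is 29 − 23.20 = 5.80, and the fine must be at least 5.80 euros to wipe it out.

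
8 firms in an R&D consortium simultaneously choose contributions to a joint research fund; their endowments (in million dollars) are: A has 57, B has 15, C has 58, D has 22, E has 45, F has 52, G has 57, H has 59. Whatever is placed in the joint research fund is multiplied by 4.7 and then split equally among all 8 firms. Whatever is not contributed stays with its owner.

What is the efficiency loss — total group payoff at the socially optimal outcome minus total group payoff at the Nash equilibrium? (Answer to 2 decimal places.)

The private return per contributed unit is 4.7/8 = 0.5875 < 1 for every player regardless of endowment, so the Nash equilibrium is zero contribution and the group total is Σ E_j = 57 + 15 + 58 + 22 + 45 + 52 + 57 + 59 = 365.
Each contributed unit returns 4.700 to the group, so the social optimum is full contribution by everyone: group total = 4.700 × 365 = 1715.50.
Efficiency loss = (4.700 − 1) × 365 = 1350.50.

1350.50 million dollars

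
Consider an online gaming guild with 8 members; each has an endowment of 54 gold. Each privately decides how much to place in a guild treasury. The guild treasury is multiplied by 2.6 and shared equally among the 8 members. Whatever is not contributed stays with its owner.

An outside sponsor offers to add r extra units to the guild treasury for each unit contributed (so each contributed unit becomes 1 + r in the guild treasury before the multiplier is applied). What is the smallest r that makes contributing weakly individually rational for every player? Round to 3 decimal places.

2.077

With matching at rate r, one contributed unit becomes (1 + r) in the guild treasury and returns 2.6 × (1 + r) / 8 to the contributor.
Setting this equal to 1: 1 + r = 8/2.6 = 3.0769.
So the minimum matching rate is r = 3.0769 − 1 = 2.077.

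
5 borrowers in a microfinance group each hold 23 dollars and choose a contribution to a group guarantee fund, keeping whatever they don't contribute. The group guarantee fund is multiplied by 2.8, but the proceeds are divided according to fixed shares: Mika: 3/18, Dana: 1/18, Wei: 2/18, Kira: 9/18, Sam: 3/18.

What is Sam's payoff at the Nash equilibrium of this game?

33.73 dollars

For player j, contributing a unit is worthwhile iff 2.8 × (j's share) ≥ 1, i.e. iff j's share is at least 0.3571.
Kira alone (share 9/18) is above the threshold, contributing 23; the remaining 4 contribute 0. Total contributed: 23.
Sam keeps 23 and receives 2.8 × 23 × 3/18 = 10.73 from the group guarantee fund, for a payoff of 33.73.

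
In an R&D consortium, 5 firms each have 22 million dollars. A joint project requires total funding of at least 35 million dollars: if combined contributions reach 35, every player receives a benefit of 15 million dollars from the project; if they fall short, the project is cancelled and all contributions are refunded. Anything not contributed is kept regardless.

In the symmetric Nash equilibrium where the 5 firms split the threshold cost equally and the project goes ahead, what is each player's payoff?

30 million dollars

Equal share of the threshold: 35/5 = 7.
At this profile no one gains by cutting their contribution: any cut drops the total below 35, the project is cancelled, contributions are refunded, and the deviator ends with 22, which is less than 22 − 7 + 15 = 30. Contributing more than 7 just wastes the excess. So contributing exactly 7 is a best response.
Each player's payoff: 22 − 7 + 15 = 30.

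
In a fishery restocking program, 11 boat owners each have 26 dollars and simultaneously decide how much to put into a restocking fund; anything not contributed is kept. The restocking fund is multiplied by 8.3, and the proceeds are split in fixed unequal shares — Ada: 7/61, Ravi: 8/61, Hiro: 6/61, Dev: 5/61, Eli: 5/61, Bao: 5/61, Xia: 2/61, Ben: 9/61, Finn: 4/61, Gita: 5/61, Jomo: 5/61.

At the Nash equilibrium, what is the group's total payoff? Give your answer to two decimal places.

Each unit j contributes comes back to j as 8.3 × (j's share), so j prefers to contribute only if that share exceeds 1/8.3 = 0.1205; otherwise keeping the unit dominates.
The shares above 0.1205 belong to Ravi and Ben, contributing 26 each; the remaining 9 contribute 0. Total contributed: 52.
The restocking fund pays out 8.3 × 52 = 431.60 in total (split across the unequal shares, but the aggregate is all that matters for the group sum).
The 9 free-riders keep 26 each, adding 234. Group total = 234 + 431.60 = 665.60.

665.60 dollars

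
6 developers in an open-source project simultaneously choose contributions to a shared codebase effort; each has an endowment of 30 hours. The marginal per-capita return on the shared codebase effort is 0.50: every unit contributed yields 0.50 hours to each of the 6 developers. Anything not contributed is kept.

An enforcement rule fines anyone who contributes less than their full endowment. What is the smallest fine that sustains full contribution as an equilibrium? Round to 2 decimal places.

15.00 hours

Given the others contribute fully, the best deviation is to contribute 0 (any partial contribution still incurs the fine and gives up units whose private return 0.50 is below 1).
Deviating from 30 to 0 saves 30 hours but forfeits the deviator's share of the drop in the shared codebase effort: 0.50 × 30 = 15.00.
So the deviation gain is 30 − 15.00 = 15.00, and the fine must be at least 15.00 hours to wipe it out.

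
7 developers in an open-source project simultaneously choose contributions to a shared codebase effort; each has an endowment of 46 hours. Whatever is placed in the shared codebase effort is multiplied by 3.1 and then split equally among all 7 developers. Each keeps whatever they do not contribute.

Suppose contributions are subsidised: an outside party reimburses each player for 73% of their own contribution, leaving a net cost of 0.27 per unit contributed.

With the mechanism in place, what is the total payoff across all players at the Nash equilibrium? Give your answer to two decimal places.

1233.26 hours

Under the mechanism each unit contributed yields (3.1/7) / 0.27 = 1.6402 back to its contributor per unit of net cost, which exceeds 1, making full contribution the dominant choice for everyone.
So the Nash equilibrium is full contribution by all 7; the group earns 7 × (46 × 0.73 + 3.1 × 46) = 1233.26.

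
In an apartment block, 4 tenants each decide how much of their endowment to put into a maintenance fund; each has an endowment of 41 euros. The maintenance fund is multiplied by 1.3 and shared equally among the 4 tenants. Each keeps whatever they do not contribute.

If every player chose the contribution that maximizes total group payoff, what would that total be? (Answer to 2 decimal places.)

213.20 euros

Each contributed unit returns 1.300 to the group as a whole (0.3250 to each of 4 players), which exceeds 1, so the social optimum is full contribution: group total = 1.300 × 164 = 213.20.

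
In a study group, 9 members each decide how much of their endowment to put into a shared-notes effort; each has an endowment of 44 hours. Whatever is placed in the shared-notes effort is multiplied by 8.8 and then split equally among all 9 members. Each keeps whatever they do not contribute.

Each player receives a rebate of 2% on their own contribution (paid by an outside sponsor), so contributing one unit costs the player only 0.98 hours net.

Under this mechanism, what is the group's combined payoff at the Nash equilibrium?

396.00 hours

With the mechanism, a contributed unit returns (8.8/9) / 0.98 = 0.9977 per unit of net cost — still below 1 — so contributing 0 remains dominant for every player.
Everyone keeps their endowment and the group total is 9 × 44 = 396.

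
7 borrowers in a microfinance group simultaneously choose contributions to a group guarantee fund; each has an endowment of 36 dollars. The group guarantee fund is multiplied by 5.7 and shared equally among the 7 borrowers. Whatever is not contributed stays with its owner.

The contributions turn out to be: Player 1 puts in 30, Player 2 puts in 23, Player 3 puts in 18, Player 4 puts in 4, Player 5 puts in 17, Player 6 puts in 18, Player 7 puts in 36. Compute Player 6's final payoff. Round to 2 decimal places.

Total contributed: 30 + 23 + 18 + 4 + 17 + 18 + 36 = 146.
Each receives 5.7 × 146 / 7 = 118.89 from the group guarantee fund.
Player 6 keeps 36 − 18 = 18, so Player 6's payoff is 18 + 118.89 = 136.89.

136.89 dollars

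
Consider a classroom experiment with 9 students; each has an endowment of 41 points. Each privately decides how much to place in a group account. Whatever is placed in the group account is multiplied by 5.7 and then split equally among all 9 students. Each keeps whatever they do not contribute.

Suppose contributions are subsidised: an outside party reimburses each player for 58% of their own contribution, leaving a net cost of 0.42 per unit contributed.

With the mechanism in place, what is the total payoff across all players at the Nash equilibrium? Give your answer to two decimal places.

The effective private return per unit is now (5.7/9) / 0.42 = 1.5079 > 1, so every player's dominant strategy flips to full contribution.
So the Nash equilibrium is full contribution by all 9; the group earns 9 × (41 × 0.58 + 5.7 × 41) = 2317.32.

2317.32 points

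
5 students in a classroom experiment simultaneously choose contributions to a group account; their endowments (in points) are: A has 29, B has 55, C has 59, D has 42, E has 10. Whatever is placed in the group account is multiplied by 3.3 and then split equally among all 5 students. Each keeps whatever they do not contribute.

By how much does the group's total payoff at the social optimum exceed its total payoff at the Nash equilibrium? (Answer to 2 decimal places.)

448.50 points

The private return per contributed unit is 3.3/5 = 0.6600 < 1 for every player regardless of endowment, so the Nash equilibrium is zero contribution and the group total is Σ E_j = 29 + 55 + 59 + 42 + 10 = 195.
Each contributed unit returns 3.300 to the group, so the social optimum is full contribution by everyone: group total = 3.300 × 195 = 643.50.
Efficiency loss = (3.300 − 1) × 195 = 448.50.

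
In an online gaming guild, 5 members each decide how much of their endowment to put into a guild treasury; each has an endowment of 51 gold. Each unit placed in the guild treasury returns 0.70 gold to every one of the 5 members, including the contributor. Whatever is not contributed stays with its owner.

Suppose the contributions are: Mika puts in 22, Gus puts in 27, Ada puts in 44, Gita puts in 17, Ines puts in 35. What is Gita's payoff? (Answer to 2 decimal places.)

135.50 gold

Total contributed: 22 + 27 + 44 + 17 + 35 = 145.
Each receives 0.70 × 145 = 101.50 from the guild treasury.
Gita keeps 51 − 17 = 34, so Gita's payoff is 34 + 101.50 = 135.50.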